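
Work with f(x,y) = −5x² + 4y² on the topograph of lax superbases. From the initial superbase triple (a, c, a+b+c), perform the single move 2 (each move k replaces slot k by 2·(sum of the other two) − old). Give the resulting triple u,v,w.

start (-5,4,-1) = (f(1,0),f(0,1),f(1,1))
replace slot 2: 2·((-5)+(-1)) − 4 = -16 → (-5,-16,-1)

-5,-16,-1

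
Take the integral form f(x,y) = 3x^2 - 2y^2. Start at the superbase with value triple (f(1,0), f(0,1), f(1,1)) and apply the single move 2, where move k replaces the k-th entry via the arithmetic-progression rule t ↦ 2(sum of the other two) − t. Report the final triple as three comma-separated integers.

start (3,-2,1) = (f(1,0),f(0,1),f(1,1))
replace slot 2: 2·(3+1) − (-2) = 10 → (3,10,1)

3,10,1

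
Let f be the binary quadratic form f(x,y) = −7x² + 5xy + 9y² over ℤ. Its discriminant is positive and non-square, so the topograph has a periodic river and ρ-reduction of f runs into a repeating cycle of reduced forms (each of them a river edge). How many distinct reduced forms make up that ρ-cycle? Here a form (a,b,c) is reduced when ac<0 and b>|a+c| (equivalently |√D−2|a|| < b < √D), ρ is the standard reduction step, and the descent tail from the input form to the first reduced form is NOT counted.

D = 277, ⌊√D⌋ = 16
river: ρ → (9,13,-3)
river: ρ → (-3,11,13)
river: ρ → (13,15,-1)
river: ρ → (-1,15,13)
river: ρ → (13,11,-3)
river: ρ → (-3,13,9)
river: ρ → (9,5,-7)
river: ρ → (-7,9,7)
river: ρ → (7,5,-9)
river: ρ → (-9,13,3)
river: ρ → (3,11,-13)
river: ρ → (-13,15,1)
river: ρ → (1,15,-13)
river: ρ → (-13,11,3)
river: ρ → (3,13,-9)
river: ρ → (-9,5,7)
river: ρ → (7,9,-7)
river: ρ → (-7,5,9)
ρ-cycle length = 18 (tail of 0 descent steps not counted)

18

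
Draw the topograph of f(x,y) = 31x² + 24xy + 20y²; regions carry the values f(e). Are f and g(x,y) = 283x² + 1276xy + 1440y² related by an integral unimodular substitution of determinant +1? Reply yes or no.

D₁ = -1904, D₂ = -1904
f: flip: (31,24,20)→(20,-24,31)
f: translate: b→16 (≡-24 mod 40), so (20,-24,31)→(20,16,27)
f: reduced (well bottom): (20,16,27) with a≤c, −a<b≤a
g: translate: b→144 (≡1276 mod 566), so (283,1276,1440)→(283,144,20)
g: flip: (283,144,20)→(20,-144,283)
g: translate: b→16 (≡-144 mod 40), so (20,-144,283)→(20,16,27)
g: reduced (well bottom): (20,16,27) with a≤c, −a<b≤a
reduced forms (20, 16, 27) vs (20, 16, 27) ⇒ equivalent

yes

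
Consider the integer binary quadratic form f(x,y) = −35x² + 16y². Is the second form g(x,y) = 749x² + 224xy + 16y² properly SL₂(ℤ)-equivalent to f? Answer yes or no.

D₁ = 2240, D₂ = 2240
river cycle of f (length 4): (16, 32, -19), (-19, 44, 4), (4, 44, -19), (-19, 32, 16)
river cycle of g (length 4): (16, 32, -19), (-19, 44, 4), (4, 44, -19), (-19, 32, 16)
cycles coincide ⇒ equivalent

yes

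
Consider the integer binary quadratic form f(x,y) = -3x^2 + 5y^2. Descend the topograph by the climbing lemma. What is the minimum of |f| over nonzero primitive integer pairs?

descent: ρ → (5,0,-3)
descent: ρ → (-3,6,2)  [lands on river]
river: ρ → (2,6,-3)
closes: descent 2, river 2
min |a| on river = 2

2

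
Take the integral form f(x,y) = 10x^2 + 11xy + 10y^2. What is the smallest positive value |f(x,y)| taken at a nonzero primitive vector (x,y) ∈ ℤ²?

translate: b→-9 (≡11 mod 20), so (10,11,10)→(10,-9,9)
flip: (10,-9,9)→(9,9,10)
reduced (well bottom): (9,9,10) with a≤c, −a<b≤a
well minimum = a = 9

9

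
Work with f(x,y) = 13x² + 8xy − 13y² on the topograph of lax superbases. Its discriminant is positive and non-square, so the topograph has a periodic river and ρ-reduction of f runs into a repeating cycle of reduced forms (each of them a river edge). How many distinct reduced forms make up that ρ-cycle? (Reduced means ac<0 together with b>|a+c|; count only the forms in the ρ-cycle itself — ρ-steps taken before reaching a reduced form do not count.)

D = 740, ⌊√D⌋ = 27
river: ρ → (-13,18,8)
river: ρ → (8,14,-17)
river: ρ → (-17,20,5)
river: ρ → (5,20,-17)
river: ρ → (-17,14,8)
river: ρ → (8,18,-13)
river: ρ → (-13,8,13)
river: ρ → (13,18,-8)
river: ρ → (-8,14,17)
river: ρ → (17,20,-5)
river: ρ → (-5,20,17)
river: ρ → (17,14,-8)
river: ρ → (-8,18,13)
river: ρ → (13,8,-13)
ρ-cycle length = 14 (tail of 0 descent steps not counted)

14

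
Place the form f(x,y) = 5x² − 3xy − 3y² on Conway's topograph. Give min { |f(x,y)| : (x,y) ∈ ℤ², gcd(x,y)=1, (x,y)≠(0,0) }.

descent: ρ → (-3,3,5)  [lands on river]
river: ρ → (5,7,-1)
river: ρ → (-1,7,5)
river: ρ → (5,3,-3)
closes: descent 1, river 4
min |a| on river = 1

1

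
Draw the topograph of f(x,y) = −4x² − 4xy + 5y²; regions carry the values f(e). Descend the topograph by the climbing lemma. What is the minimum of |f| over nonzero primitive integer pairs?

descent: ρ → (5,4,-4)  [lands on river]
river: ρ → (-4,4,5)
river: ρ → (5,6,-3)
river: ρ → (-3,6,5)
closes: descent 1, river 4
min |a| on river = 3

3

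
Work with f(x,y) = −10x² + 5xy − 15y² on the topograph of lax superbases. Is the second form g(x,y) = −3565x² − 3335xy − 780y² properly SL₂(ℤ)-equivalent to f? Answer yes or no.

D₁ = -575, D₂ = -575
f is negative-definite; reduce −f:
−f: reduced (well bottom): (10,-5,15) with a≤c, −a<b≤a
flip sign back: reduced form of f is (-10,5,-15)
g is negative-definite; reduce −g:
−g: flip: (3565,3335,780)→(780,-3335,3565)
−g: translate: b→-215 (≡-3335 mod 1560), so (780,-3335,3565)→(780,-215,15)
−g: flip: (780,-215,15)→(15,215,780)
−g: translate: b→5 (≡215 mod 30), so (15,215,780)→(15,5,10)
−g: flip: (15,5,10)→(10,-5,15)
−g: reduced (well bottom): (10,-5,15) with a≤c, −a<b≤a
flip sign back: reduced form of g is (-10,5,-15)
reduced forms (-10, 5, -15) vs (-10, 5, -15) ⇒ equivalent

yes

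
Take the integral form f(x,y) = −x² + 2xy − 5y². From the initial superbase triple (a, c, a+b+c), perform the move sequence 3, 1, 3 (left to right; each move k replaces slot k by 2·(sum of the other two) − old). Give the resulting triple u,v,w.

start (-1,-5,-4) = (f(1,0),f(0,1),f(1,1))
replace slot 3: 2·((-1)+(-5)) − (-4) = -8 → (-1,-5,-8)
replace slot 1: 2·((-5)+(-8)) − (-1) = -25 → (-25,-5,-8)
replace slot 3: 2·((-25)+(-5)) − (-8) = -52 → (-25,-5,-52)

-25,-5,-52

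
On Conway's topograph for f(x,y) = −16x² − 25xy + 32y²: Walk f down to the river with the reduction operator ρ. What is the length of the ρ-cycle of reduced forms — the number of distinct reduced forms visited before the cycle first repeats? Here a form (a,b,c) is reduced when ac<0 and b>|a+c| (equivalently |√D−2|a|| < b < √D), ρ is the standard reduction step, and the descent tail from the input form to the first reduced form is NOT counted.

D = 2673, ⌊√D⌋ = 51
descent: ρ → (32,25,-16)  [lands on river]
river: ρ → (-16,39,18)
river: ρ → (18,33,-22)
river: ρ → (-22,11,29)
river: ρ → (29,47,-4)
river: ρ → (-4,49,17)
river: ρ → (17,19,-34)
river: ρ → (-34,49,2)
river: ρ → (2,51,-9)
river: ρ → (-9,39,32)
ρ-cycle length = 10 (tail of 1 descent step not counted)

10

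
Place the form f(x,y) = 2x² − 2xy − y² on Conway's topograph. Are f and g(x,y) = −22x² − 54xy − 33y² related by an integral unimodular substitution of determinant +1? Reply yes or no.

D₁ = 12, D₂ = 12
river cycle of f (length 2): (-1, 2, 2), (2, 2, -1)
river cycle of g (length 2): (-1, 2, 2), (2, 2, -1)
cycles coincide ⇒ equivalent

yes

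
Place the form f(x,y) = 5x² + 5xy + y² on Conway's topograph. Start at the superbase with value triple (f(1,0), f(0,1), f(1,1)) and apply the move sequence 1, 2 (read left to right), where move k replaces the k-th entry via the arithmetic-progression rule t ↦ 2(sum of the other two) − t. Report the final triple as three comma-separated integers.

start (5,1,11) = (f(1,0),f(0,1),f(1,1))
replace slot 1: 2·(1+11) − 5 = 19 → (19,1,11)
replace slot 2: 2·(19+11) − 1 = 59 → (19,59,11)

19,59,11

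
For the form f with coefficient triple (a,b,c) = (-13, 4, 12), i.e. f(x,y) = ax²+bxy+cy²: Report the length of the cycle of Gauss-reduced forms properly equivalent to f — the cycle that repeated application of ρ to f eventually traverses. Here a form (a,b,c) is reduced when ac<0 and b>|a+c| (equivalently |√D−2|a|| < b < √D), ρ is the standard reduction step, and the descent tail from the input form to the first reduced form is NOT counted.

D = 640, ⌊√D⌋ = 25
river: ρ → (12,20,-5)
river: ρ → (-5,20,12)
river: ρ → (12,4,-13)
river: ρ → (-13,22,3)
river: ρ → (3,20,-20)
river: ρ → (-20,20,3)
river: ρ → (3,22,-13)
river: ρ → (-13,4,12)
ρ-cycle length = 8 (tail of 0 descent steps not counted)

8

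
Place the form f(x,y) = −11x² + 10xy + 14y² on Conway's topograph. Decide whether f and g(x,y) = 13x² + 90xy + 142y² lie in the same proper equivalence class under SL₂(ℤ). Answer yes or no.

D₁ = 716, D₂ = 716
river cycle of f (length 14): (14, 18, -7), (-7, 24, 5), (5, 26, -2), (-2, 26, 5), (5, 24, -7), (-7, 18, 14), (14, 10, -11), (-11, 12, 13), (13, 14, -10), (-10, 26, 1), … (4 more)
river cycle of g (length 14): (13, 12, -11), (-11, 10, 14), (14, 18, -7), (-7, 24, 5), (5, 26, -2), (-2, 26, 5), (5, 24, -7), (-7, 18, 14), (14, 10, -11), (-11, 12, 13), … (4 more)
cycles coincide ⇒ equivalent

yes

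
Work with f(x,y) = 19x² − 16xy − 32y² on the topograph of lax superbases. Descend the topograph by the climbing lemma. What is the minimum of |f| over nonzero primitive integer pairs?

descent: ρ → (-32,16,19)  [lands on river]
river: ρ → (19,22,-29)
river: ρ → (-29,36,12)
river: ρ → (12,36,-29)
river: ρ → (-29,22,19)
river: ρ → (19,16,-32)
river: ρ → (-32,48,3)
river: ρ → (3,48,-32)
closes: descent 1, river 8
min |a| on river = 3

3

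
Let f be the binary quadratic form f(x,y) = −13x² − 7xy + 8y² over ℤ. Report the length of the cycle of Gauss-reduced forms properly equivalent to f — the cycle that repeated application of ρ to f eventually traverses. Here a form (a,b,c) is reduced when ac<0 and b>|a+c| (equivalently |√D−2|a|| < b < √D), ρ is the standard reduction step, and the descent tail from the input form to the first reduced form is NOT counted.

D = 465, ⌊√D⌋ = 21
descent: ρ → (8,7,-13)  [lands on river]
river: ρ → (-13,19,2)
river: ρ → (2,21,-3)
river: ρ → (-3,21,2)
river: ρ → (2,19,-13)
river: ρ → (-13,7,8)
river: ρ → (8,9,-12)
river: ρ → (-12,15,5)
river: ρ → (5,15,-12)
river: ρ → (-12,9,8)
ρ-cycle length = 10 (tail of 1 descent step not counted)

10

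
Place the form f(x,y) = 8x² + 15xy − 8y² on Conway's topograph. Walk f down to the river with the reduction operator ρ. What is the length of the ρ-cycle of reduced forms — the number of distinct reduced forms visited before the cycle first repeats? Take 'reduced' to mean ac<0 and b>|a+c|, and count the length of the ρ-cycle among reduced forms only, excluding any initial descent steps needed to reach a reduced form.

D = 481, ⌊√D⌋ = 21
river: ρ → (-8,17,6)
river: ρ → (6,19,-5)
river: ρ → (-5,21,2)
river: ρ → (2,19,-15)
river: ρ → (-15,11,6)
river: ρ → (6,13,-13)
river: ρ → (-13,13,6)
river: ρ → (6,11,-15)
river: ρ → (-15,19,2)
river: ρ → (2,21,-5)
river: ρ → (-5,19,6)
river: ρ → (6,17,-8)
river: ρ → (-8,15,8)
river: ρ → (8,17,-6)
river: ρ → (-6,19,5)
river: ρ → (5,21,-2)
river: ρ → (-2,19,15)
river: ρ → (15,11,-6)
river: ρ → (-6,13,13)
river: ρ → (13,13,-6)
river: ρ → (-6,11,15)
river: ρ → (15,19,-2)
river: ρ → (-2,21,5)
river: ρ → (5,19,-6)
river: ρ → (-6,17,8)
river: ρ → (8,15,-8)
ρ-cycle length = 26 (tail of 0 descent steps not counted)

26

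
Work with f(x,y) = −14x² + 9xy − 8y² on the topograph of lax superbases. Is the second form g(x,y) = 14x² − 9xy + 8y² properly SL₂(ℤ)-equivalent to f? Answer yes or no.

D₁ = -367, D₂ = -367
f is negative-definite; reduce −f:
−f: flip: (14,-9,8)→(8,9,14)
−f: translate: b→-7 (≡9 mod 16), so (8,9,14)→(8,-7,13)
−f: reduced (well bottom): (8,-7,13) with a≤c, −a<b≤a
flip sign back: reduced form of f is (-8,7,-13)
g: flip: (14,-9,8)→(8,9,14)
g: translate: b→-7 (≡9 mod 16), so (8,9,14)→(8,-7,13)
g: reduced (well bottom): (8,-7,13) with a≤c, −a<b≤a
reduced forms (-8, 7, -13) vs (8, -7, 13) ⇒ inequivalent

no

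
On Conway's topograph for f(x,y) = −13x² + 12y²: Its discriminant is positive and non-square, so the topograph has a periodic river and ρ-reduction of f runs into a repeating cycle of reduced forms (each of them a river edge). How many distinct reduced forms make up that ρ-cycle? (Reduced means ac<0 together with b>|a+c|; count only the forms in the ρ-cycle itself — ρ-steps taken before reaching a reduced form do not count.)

D = 624, ⌊√D⌋ = 24
descent: ρ → (12,24,-1)  [lands on river]
river: ρ → (-1,24,12)
ρ-cycle length = 2 (tail of 1 descent step not counted)

2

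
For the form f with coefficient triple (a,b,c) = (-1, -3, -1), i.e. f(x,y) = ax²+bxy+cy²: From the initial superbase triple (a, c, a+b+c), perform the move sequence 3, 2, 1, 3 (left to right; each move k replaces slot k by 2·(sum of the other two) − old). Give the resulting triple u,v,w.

start (-1,-1,-5) = (f(1,0),f(0,1),f(1,1))
replace slot 3: 2·((-1)+(-1)) − (-5) = 1 → (-1,-1,1)
replace slot 2: 2·((-1)+1) − (-1) = 1 → (-1,1,1)
replace slot 1: 2·(1+1) − (-1) = 5 → (5,1,1)
replace slot 3: 2·(5+1) − 1 = 11 → (5,1,11)

5,1,11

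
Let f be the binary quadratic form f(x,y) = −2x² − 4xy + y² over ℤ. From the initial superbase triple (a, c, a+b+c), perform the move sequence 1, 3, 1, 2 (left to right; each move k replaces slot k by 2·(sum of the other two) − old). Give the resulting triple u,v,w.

start (-2,1,-5) = (f(1,0),f(0,1),f(1,1))
replace slot 1: 2·(1+(-5)) − (-2) = -6 → (-6,1,-5)
replace slot 3: 2·((-6)+1) − (-5) = -5 → (-6,1,-5)
replace slot 1: 2·(1+(-5)) − (-6) = -2 → (-2,1,-5)
replace slot 2: 2·((-2)+(-5)) − 1 = -15 → (-2,-15,-5)

-2,-15,-5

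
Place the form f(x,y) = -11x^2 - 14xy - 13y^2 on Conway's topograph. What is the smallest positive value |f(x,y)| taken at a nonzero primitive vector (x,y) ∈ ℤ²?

translate: b→-8 (≡14 mod 22), so (11,14,13)→(11,-8,10)
flip: (11,-8,10)→(10,8,11)
reduced (well bottom): (10,8,11) with a≤c, −a<b≤a
well minimum |f| = |-10| = 10 (negative-definite)

10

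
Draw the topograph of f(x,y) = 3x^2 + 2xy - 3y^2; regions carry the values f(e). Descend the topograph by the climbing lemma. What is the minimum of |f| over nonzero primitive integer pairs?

river: ρ → (-3,4,2)
river: ρ → (2,4,-3)
river: ρ → (-3,2,3)
river: ρ → (3,4,-2)
river: ρ → (-2,4,3)
river: ρ → (3,2,-3)
closes: descent 0, river 6
min |a| on river = 2

2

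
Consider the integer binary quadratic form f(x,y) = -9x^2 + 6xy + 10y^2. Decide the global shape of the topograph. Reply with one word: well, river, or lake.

D = b²−4ac = 6² − 4·(-9)·10 = 396
D > 0 non-square ⇒ indefinite ⇒ periodic river

river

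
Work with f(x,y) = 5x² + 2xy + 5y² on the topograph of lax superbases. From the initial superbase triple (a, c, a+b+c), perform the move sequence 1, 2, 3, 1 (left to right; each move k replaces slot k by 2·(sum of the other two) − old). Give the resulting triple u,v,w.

start (5,5,12) = (f(1,0),f(0,1),f(1,1))
replace slot 1: 2·(5+12) − 5 = 29 → (29,5,12)
replace slot 2: 2·(29+12) − 5 = 77 → (29,77,12)
replace slot 3: 2·(29+77) − 12 = 200 → (29,77,200)
replace slot 1: 2·(77+200) − 29 = 525 → (525,77,200)

525,77,200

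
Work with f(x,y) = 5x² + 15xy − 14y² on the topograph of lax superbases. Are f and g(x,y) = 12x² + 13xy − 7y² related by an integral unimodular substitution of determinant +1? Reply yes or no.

D₁ = 505, D₂ = 505
river cycle of f (length 8): (-14, 13, 6), (6, 11, -16), (-16, 21, 1), (1, 21, -16), (-16, 11, 6), (6, 13, -14), (-14, 15, 5), (5, 15, -14)
river cycle of g (length 8): (-7, 15, 10), (10, 5, -12), (-12, 19, 3), (3, 17, -18), (-18, 19, 2), (2, 21, -8), (-8, 11, 12), (12, 13, -7)
cycles differ ⇒ inequivalent

no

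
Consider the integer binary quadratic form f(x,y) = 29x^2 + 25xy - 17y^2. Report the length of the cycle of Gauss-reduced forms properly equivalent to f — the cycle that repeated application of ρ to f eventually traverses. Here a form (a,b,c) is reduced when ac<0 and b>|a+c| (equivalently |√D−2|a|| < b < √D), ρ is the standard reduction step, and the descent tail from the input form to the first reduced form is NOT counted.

D = 2597, ⌊√D⌋ = 50
river: ρ → (-17,43,11)
river: ρ → (11,45,-13)
river: ρ → (-13,33,29)
river: ρ → (29,25,-17)
ρ-cycle length = 4 (tail of 0 descent steps not counted)

4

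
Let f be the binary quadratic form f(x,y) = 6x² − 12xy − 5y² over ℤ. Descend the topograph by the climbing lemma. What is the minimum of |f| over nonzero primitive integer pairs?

descent: ρ → (-5,12,6)  [lands on river]
river: ρ → (6,12,-5)
river: ρ → (-5,8,10)
river: ρ → (10,12,-3)
river: ρ → (-3,12,10)
river: ρ → (10,8,-5)
closes: descent 1, river 6
min |a| on river = 3

3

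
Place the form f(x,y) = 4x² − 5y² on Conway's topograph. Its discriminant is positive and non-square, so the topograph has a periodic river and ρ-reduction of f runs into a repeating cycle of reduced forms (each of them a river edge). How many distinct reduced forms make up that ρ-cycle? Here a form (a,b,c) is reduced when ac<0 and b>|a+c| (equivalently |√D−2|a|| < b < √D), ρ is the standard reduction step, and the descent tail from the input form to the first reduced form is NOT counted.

D = 80, ⌊√D⌋ = 8
descent: ρ → (-5,0,4)
descent: ρ → (4,8,-1)  [lands on river]
river: ρ → (-1,8,4)
ρ-cycle length = 2 (tail of 2 descent steps not counted)

2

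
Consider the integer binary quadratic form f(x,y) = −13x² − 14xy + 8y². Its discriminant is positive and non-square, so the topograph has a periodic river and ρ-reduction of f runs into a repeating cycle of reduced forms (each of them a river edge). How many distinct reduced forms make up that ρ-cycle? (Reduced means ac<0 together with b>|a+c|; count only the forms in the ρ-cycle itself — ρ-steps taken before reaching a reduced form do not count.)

D = 612, ⌊√D⌋ = 24
descent: ρ → (8,14,-13)  [lands on river]
river: ρ → (-13,12,9)
river: ρ → (9,24,-1)
river: ρ → (-1,24,9)
river: ρ → (9,12,-13)
river: ρ → (-13,14,8)
river: ρ → (8,18,-9)
river: ρ → (-9,18,8)
ρ-cycle length = 8 (tail of 1 descent step not counted)

8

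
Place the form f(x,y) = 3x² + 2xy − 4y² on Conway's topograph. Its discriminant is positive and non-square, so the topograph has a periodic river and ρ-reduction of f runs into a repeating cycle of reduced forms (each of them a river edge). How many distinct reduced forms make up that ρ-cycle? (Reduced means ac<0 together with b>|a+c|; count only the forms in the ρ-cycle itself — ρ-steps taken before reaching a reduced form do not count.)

D = 52, ⌊√D⌋ = 7
river: ρ → (-4,6,1)
river: ρ → (1,6,-4)
river: ρ → (-4,2,3)
river: ρ → (3,4,-3)
river: ρ → (-3,2,4)
river: ρ → (4,6,-1)
river: ρ → (-1,6,4)
river: ρ → (4,2,-3)
river: ρ → (-3,4,3)
river: ρ → (3,2,-4)
ρ-cycle length = 10 (tail of 0 descent steps not counted)

10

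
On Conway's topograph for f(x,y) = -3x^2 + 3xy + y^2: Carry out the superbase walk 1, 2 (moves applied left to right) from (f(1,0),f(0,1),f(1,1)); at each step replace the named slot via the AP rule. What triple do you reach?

start (-3,1,1) = (f(1,0),f(0,1),f(1,1))
replace slot 1: 2·(1+1) − (-3) = 7 → (7,1,1)
replace slot 2: 2·(7+1) − 1 = 15 → (7,15,1)

7,15,1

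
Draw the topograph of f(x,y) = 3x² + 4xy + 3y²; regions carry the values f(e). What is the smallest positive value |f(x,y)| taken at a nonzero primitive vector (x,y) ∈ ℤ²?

translate: b→-2 (≡4 mod 6), so (3,4,3)→(3,-2,2)
flip: (3,-2,2)→(2,2,3)
reduced (well bottom): (2,2,3) with a≤c, −a<b≤a
well minimum = a = 2

2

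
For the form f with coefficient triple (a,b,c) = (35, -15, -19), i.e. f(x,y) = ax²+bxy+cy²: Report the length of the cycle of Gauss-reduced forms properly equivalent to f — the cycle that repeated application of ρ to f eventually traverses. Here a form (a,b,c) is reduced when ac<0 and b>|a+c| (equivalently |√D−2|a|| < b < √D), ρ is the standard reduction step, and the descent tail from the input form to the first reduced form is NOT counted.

D = 2885, ⌊√D⌋ = 53
descent: ρ → (-19,53,1)  [lands on river]
river: ρ → (1,53,-19)
river: ρ → (-19,23,31)
river: ρ → (31,39,-11)
river: ρ → (-11,49,11)
river: ρ → (11,39,-31)
river: ρ → (-31,23,19)
river: ρ → (19,53,-1)
river: ρ → (-1,53,19)
river: ρ → (19,23,-31)
river: ρ → (-31,39,11)
river: ρ → (11,49,-11)
river: ρ → (-11,39,31)
river: ρ → (31,23,-19)
ρ-cycle length = 14 (tail of 1 descent step not counted)

14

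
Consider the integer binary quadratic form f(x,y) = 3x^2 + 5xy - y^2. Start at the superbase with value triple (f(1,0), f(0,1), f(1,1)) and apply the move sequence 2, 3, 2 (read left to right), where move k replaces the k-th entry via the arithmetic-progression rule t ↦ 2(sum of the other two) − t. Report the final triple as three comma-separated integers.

start (3,-1,7) = (f(1,0),f(0,1),f(1,1))
replace slot 2: 2·(3+7) − (-1) = 21 → (3,21,7)
replace slot 3: 2·(3+21) − 7 = 41 → (3,21,41)
replace slot 2: 2·(3+41) − 21 = 67 → (3,67,41)

3,67,41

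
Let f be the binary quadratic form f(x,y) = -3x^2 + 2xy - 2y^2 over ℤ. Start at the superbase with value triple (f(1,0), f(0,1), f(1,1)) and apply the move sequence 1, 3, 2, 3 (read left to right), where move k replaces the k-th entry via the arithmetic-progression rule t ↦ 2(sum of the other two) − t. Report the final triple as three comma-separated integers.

start (-3,-2,-3) = (f(1,0),f(0,1),f(1,1))
replace slot 1: 2·((-2)+(-3)) − (-3) = -7 → (-7,-2,-3)
replace slot 3: 2·((-7)+(-2)) − (-3) = -15 → (-7,-2,-15)
replace slot 2: 2·((-7)+(-15)) − (-2) = -42 → (-7,-42,-15)
replace slot 3: 2·((-7)+(-42)) − (-15) = -83 → (-7,-42,-83)

-7,-42,-83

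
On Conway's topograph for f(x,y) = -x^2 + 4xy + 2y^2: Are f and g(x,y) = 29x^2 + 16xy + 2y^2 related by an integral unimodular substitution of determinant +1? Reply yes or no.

D₁ = 24, D₂ = 24
river cycle of f (length 2): (2, 4, -1), (-1, 4, 2)
river cycle of g (length 2): (2, 4, -1), (-1, 4, 2)
cycles coincide ⇒ equivalent

yes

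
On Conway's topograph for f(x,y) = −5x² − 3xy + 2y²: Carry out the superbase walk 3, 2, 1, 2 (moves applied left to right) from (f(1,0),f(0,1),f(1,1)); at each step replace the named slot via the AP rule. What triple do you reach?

start (-5,2,-6) = (f(1,0),f(0,1),f(1,1))
replace slot 3: 2·((-5)+2) − (-6) = 0 → (-5,2,0)
replace slot 2: 2·((-5)+0) − 2 = -12 → (-5,-12,0)
replace slot 1: 2·((-12)+0) − (-5) = -19 → (-19,-12,0)
replace slot 2: 2·((-19)+0) − (-12) = -26 → (-19,-26,0)

-19,-26,0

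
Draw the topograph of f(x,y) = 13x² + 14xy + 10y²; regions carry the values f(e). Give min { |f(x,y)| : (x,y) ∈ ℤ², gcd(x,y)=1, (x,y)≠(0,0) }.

translate: b→-12 (≡14 mod 26), so (13,14,10)→(13,-12,9)
flip: (13,-12,9)→(9,12,13)
translate: b→-6 (≡12 mod 18), so (9,12,13)→(9,-6,10)
reduced (well bottom): (9,-6,10) with a≤c, −a<b≤a
well minimum = a = 9

9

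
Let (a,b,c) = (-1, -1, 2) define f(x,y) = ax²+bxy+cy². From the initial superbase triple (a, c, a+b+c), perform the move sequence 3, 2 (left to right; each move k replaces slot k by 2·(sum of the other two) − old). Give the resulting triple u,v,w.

start (-1,2,0) = (f(1,0),f(0,1),f(1,1))
replace slot 3: 2·((-1)+2) − 0 = 2 → (-1,2,2)
replace slot 2: 2·((-1)+2) − 2 = 0 → (-1,0,2)

-1,0,2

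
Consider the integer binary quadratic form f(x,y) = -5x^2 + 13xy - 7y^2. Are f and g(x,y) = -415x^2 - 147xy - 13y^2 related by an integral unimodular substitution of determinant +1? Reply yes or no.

D₁ = 29, D₂ = 29
river cycle of f (length 2): (1, 5, -1), (-1, 5, 1)
river cycle of g (length 2): (-1, 5, 1), (1, 5, -1)
cycles coincide ⇒ equivalent

yes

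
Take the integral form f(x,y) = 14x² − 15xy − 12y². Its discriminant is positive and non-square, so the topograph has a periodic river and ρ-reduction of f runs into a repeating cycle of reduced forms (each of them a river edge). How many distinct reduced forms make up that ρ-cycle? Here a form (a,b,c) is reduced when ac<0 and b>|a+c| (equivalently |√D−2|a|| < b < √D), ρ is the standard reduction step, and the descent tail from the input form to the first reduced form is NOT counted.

D = 897, ⌊√D⌋ = 29
descent: ρ → (-12,15,14)  [lands on river]
river: ρ → (14,13,-13)
river: ρ → (-13,13,14)
river: ρ → (14,15,-12)
river: ρ → (-12,9,17)
river: ρ → (17,25,-4)
river: ρ → (-4,23,23)
river: ρ → (23,23,-4)
river: ρ → (-4,25,17)
river: ρ → (17,9,-12)
ρ-cycle length = 10 (tail of 1 descent step not counted)

10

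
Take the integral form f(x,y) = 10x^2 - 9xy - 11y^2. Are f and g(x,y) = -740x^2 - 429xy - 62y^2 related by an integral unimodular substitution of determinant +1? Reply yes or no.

D₁ = 521, D₂ = 521
river cycle of f (length 34): (-11, 9, 10), (10, 11, -10), (-10, 9, 11), (11, 13, -8), (-8, 19, 5), (5, 21, -4), (-4, 19, 10), (10, 21, -2), (-2, 19, 20), (20, 21, -1), … (24 more)
river cycle of g (length 34): (-11, 9, 10), (10, 11, -10), (-10, 9, 11), (11, 13, -8), (-8, 19, 5), (5, 21, -4), (-4, 19, 10), (10, 21, -2), (-2, 19, 20), (20, 21, -1), … (24 more)
cycles coincide ⇒ equivalent

yes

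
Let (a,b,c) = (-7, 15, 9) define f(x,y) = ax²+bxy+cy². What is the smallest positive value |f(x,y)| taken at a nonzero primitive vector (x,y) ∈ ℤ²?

river: ρ → (9,21,-1)
river: ρ → (-1,21,9)
river: ρ → (9,15,-7)
river: ρ → (-7,13,11)
river: ρ → (11,9,-9)
river: ρ → (-9,9,11)
river: ρ → (11,13,-7)
river: ρ → (-7,15,9)
closes: descent 0, river 8
min |a| on river = 1

1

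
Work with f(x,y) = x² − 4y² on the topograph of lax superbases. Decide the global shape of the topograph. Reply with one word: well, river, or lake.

D = b²−4ac = 0² − 4·1·(-4) = 16
D = 4² is a perfect square ⇒ form factors over ℤ ⇒ lakes

lake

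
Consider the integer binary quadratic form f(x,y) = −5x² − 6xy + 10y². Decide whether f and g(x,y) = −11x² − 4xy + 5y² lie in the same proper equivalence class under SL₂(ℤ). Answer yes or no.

D₁ = 236, D₂ = 236
river cycle of f (length 6): (10, 6, -5), (-5, 14, 2), (2, 14, -5), (-5, 6, 10), (10, 14, -1), (-1, 14, 10)
river cycle of g (length 6): (5, 14, -2), (-2, 14, 5), (5, 6, -10), (-10, 14, 1), (1, 14, -10), (-10, 6, 5)
cycles differ ⇒ inequivalent

no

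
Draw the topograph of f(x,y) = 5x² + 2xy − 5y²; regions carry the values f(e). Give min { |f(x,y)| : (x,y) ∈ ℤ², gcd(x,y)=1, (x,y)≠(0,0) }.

river: ρ → (-5,8,2)
river: ρ → (2,8,-5)
river: ρ → (-5,2,5)
river: ρ → (5,8,-2)
river: ρ → (-2,8,5)
river: ρ → (5,2,-5)
closes: descent 0, river 6
min |a| on river = 2

2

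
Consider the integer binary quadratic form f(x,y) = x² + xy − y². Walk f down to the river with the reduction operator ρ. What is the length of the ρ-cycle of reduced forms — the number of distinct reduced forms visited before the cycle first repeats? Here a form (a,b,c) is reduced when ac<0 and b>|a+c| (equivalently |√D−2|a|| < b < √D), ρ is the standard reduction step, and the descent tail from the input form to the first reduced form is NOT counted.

D = 5, ⌊√D⌋ = 2
river: ρ → (-1,1,1)
river: ρ → (1,1,-1)
ρ-cycle length = 2 (tail of 0 descent steps not counted)

2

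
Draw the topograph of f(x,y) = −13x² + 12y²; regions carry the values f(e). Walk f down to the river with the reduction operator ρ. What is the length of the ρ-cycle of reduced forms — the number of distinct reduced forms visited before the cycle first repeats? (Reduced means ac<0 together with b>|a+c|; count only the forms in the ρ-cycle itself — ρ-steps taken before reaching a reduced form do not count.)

D = 624, ⌊√D⌋ = 24
descent: ρ → (12,24,-1)  [lands on river]
river: ρ → (-1,24,12)
ρ-cycle length = 2 (tail of 1 descent step not counted)

2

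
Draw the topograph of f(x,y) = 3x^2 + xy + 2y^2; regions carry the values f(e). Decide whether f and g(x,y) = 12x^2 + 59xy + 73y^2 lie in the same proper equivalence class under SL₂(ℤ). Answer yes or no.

D₁ = -23, D₂ = -23
f: flip: (3,1,2)→(2,-1,3)
f: reduced (well bottom): (2,-1,3) with a≤c, −a<b≤a
g: translate: b→11 (≡59 mod 24), so (12,59,73)→(12,11,3)
g: flip: (12,11,3)→(3,-11,12)
g: translate: b→1 (≡-11 mod 6), so (3,-11,12)→(3,1,2)
g: flip: (3,1,2)→(2,-1,3)
g: reduced (well bottom): (2,-1,3) with a≤c, −a<b≤a
reduced forms (2, -1, 3) vs (2, -1, 3) ⇒ equivalent

yes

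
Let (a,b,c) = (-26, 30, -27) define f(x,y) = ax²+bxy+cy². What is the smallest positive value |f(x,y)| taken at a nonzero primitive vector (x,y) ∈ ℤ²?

translate: b→22 (≡-30 mod 52), so (26,-30,27)→(26,22,23)
flip: (26,22,23)→(23,-22,26)
reduced (well bottom): (23,-22,26) with a≤c, −a<b≤a
well minimum |f| = |-23| = 23 (negative-definite)

23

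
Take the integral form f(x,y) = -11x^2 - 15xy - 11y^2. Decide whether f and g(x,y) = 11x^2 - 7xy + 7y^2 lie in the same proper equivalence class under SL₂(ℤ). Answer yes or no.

D₁ = -259, D₂ = -259
f is negative-definite; reduce −f:
−f: translate: b→-7 (≡15 mod 22), so (11,15,11)→(11,-7,7)
−f: flip: (11,-7,7)→(7,7,11)
−f: reduced (well bottom): (7,7,11) with a≤c, −a<b≤a
flip sign back: reduced form of f is (-7,-7,-11)
g: flip: (11,-7,7)→(7,7,11)
g: reduced (well bottom): (7,7,11) with a≤c, −a<b≤a
reduced forms (-7, -7, -11) vs (7, 7, 11) ⇒ inequivalent

no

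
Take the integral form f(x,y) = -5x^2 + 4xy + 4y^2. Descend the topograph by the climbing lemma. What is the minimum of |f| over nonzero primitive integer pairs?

river: ρ → (4,4,-5)
river: ρ → (-5,6,3)
river: ρ → (3,6,-5)
river: ρ → (-5,4,4)
closes: descent 0, river 4
min |a| on river = 3

3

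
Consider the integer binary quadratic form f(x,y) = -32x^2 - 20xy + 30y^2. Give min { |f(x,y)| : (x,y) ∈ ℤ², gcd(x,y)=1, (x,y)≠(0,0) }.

descent: ρ → (30,20,-32)  [lands on river]
river: ρ → (-32,44,18)
river: ρ → (18,64,-2)
river: ρ → (-2,64,18)
river: ρ → (18,44,-32)
river: ρ → (-32,20,30)
river: ρ → (30,40,-22)
river: ρ → (-22,48,22)
river: ρ → (22,40,-30)
river: ρ → (-30,20,32)
river: ρ → (32,44,-18)
river: ρ → (-18,64,2)
river: ρ → (2,64,-18)
river: ρ → (-18,44,32)
river: ρ → (32,20,-30)
river: ρ → (-30,40,22)
river: ρ → (22,48,-22)
river: ρ → (-22,40,30)
closes: descent 1, river 18
min |a| on river = 2

2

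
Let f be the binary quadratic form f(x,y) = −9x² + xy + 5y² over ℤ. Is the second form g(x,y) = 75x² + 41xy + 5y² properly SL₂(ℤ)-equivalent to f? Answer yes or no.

D₁ = 181, D₂ = 181
river cycle of f (length 10): (5, 9, -5), (-5, 11, 3), (3, 13, -1), (-1, 13, 3), (3, 11, -5), (-5, 9, 5), (5, 11, -3), (-3, 13, 1), (1, 13, -3), (-3, 11, 5)
river cycle of g (length 10): (5, 9, -5), (-5, 11, 3), (3, 13, -1), (-1, 13, 3), (3, 11, -5), (-5, 9, 5), (5, 11, -3), (-3, 13, 1), (1, 13, -3), (-3, 11, 5)
cycles coincide ⇒ equivalent

yes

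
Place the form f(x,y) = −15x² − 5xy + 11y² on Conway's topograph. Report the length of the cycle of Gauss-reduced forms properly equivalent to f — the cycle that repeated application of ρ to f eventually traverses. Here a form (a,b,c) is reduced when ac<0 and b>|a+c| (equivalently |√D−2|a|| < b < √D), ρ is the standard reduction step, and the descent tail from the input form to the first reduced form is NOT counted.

D = 685, ⌊√D⌋ = 26
descent: ρ → (11,5,-15)  [lands on river]
river: ρ → (-15,25,1)
river: ρ → (1,25,-15)
river: ρ → (-15,5,11)
river: ρ → (11,17,-9)
river: ρ → (-9,19,9)
river: ρ → (9,17,-11)
river: ρ → (-11,5,15)
river: ρ → (15,25,-1)
river: ρ → (-1,25,15)
river: ρ → (15,5,-11)
river: ρ → (-11,17,9)
river: ρ → (9,19,-9)
river: ρ → (-9,17,11)
ρ-cycle length = 14 (tail of 1 descent step not counted)

14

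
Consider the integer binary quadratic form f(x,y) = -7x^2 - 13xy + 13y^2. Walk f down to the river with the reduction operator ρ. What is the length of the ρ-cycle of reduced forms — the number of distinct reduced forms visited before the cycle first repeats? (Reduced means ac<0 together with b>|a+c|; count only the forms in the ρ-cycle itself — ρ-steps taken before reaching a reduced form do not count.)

D = 533, ⌊√D⌋ = 23
descent: ρ → (13,13,-7)  [lands on river]
river: ρ → (-7,15,11)
river: ρ → (11,7,-11)
river: ρ → (-11,15,7)
river: ρ → (7,13,-13)
river: ρ → (-13,13,7)
river: ρ → (7,15,-11)
river: ρ → (-11,7,11)
river: ρ → (11,15,-7)
river: ρ → (-7,13,13)
ρ-cycle length = 10 (tail of 1 descent step not counted)

10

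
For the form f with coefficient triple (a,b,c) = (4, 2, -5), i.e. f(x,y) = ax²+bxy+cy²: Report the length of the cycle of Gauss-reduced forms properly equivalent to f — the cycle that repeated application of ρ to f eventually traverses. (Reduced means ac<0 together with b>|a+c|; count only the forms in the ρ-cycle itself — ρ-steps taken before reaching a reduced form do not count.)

D = 84, ⌊√D⌋ = 9
river: ρ → (-5,8,1)
river: ρ → (1,8,-5)
river: ρ → (-5,2,4)
river: ρ → (4,6,-3)
river: ρ → (-3,6,4)
river: ρ → (4,2,-5)
ρ-cycle length = 6 (tail of 0 descent steps not counted)

6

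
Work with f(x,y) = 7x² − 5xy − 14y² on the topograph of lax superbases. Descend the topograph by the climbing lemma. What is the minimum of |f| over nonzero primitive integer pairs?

descent: ρ → (-14,5,7)
descent: ρ → (7,9,-12)  [lands on river]
river: ρ → (-12,15,4)
river: ρ → (4,17,-8)
river: ρ → (-8,15,6)
river: ρ → (6,9,-14)
river: ρ → (-14,19,1)
river: ρ → (1,19,-14)
river: ρ → (-14,9,6)
river: ρ → (6,15,-8)
river: ρ → (-8,17,4)
river: ρ → (4,15,-12)
river: ρ → (-12,9,7)
river: ρ → (7,19,-2)
river: ρ → (-2,17,16)
river: ρ → (16,15,-3)
river: ρ → (-3,15,16)
river: ρ → (16,17,-2)
river: ρ → (-2,19,7)
closes: descent 2, river 18
min |a| on river = 1

1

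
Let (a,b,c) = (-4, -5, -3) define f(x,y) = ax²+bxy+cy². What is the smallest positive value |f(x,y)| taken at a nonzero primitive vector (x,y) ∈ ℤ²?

translate: b→-3 (≡5 mod 8), so (4,5,3)→(4,-3,2)
flip: (4,-3,2)→(2,3,4)
translate: b→-1 (≡3 mod 4), so (2,3,4)→(2,-1,3)
reduced (well bottom): (2,-1,3) with a≤c, −a<b≤a
well minimum |f| = |-2| = 2 (negative-definite)

2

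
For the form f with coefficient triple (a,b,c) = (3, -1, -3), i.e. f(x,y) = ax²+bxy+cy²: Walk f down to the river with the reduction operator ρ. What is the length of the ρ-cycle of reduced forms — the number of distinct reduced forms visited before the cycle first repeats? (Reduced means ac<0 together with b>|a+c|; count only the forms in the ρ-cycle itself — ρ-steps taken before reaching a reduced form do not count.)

D = 37, ⌊√D⌋ = 6
descent: ρ → (-3,1,3)  [lands on river]
river: ρ → (3,5,-1)
river: ρ → (-1,5,3)
river: ρ → (3,1,-3)
river: ρ → (-3,5,1)
river: ρ → (1,5,-3)
ρ-cycle length = 6 (tail of 1 descent step not counted)

6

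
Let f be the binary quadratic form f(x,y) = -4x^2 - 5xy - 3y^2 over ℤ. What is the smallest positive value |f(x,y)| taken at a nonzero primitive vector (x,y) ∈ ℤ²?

translate: b→-3 (≡5 mod 8), so (4,5,3)→(4,-3,2)
flip: (4,-3,2)→(2,3,4)
translate: b→-1 (≡3 mod 4), so (2,3,4)→(2,-1,3)
reduced (well bottom): (2,-1,3) with a≤c, −a<b≤a
well minimum |f| = |-2| = 2 (negative-definite)

2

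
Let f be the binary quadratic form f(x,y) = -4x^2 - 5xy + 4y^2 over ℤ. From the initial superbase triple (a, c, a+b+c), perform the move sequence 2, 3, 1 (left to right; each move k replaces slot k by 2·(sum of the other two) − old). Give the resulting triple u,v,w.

start (-4,4,-5) = (f(1,0),f(0,1),f(1,1))
replace slot 2: 2·((-4)+(-5)) − 4 = -22 → (-4,-22,-5)
replace slot 3: 2·((-4)+(-22)) − (-5) = -47 → (-4,-22,-47)
replace slot 1: 2·((-22)+(-47)) − (-4) = -134 → (-134,-22,-47)

-134,-22,-47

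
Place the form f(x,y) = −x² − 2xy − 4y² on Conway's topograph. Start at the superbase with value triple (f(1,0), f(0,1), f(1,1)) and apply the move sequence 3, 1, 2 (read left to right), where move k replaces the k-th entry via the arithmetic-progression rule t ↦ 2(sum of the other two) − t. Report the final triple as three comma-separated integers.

start (-1,-4,-7) = (f(1,0),f(0,1),f(1,1))
replace slot 3: 2·((-1)+(-4)) − (-7) = -3 → (-1,-4,-3)
replace slot 1: 2·((-4)+(-3)) − (-1) = -13 → (-13,-4,-3)
replace slot 2: 2·((-13)+(-3)) − (-4) = -28 → (-13,-28,-3)

-13,-28,-3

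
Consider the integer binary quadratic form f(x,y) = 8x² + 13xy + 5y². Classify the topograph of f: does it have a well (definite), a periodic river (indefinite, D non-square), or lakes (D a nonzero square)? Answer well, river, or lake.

D = b²−4ac = 13² − 4·8·5 = 9
D = 3² is a perfect square ⇒ form factors over ℤ ⇒ lakes

lake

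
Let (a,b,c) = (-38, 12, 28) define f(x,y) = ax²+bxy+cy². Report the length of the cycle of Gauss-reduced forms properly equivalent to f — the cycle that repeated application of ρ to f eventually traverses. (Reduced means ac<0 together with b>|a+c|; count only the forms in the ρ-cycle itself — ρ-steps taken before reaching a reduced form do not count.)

D = 4400, ⌊√D⌋ = 66
river: ρ → (28,44,-22)
river: ρ → (-22,44,28)
river: ρ → (28,12,-38)
river: ρ → (-38,64,2)
river: ρ → (2,64,-38)
river: ρ → (-38,12,28)
ρ-cycle length = 6 (tail of 0 descent steps not counted)

6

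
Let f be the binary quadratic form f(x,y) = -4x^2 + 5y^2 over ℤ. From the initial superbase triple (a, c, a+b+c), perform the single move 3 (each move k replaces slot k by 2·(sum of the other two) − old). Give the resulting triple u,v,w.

start (-4,5,1) = (f(1,0),f(0,1),f(1,1))
replace slot 3: 2·((-4)+5) − 1 = 1 → (-4,5,1)

-4,5,1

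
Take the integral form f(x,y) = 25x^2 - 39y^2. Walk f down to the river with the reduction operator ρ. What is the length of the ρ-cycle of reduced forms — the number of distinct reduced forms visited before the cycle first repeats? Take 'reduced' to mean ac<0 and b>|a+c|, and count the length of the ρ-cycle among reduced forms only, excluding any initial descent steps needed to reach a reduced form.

D = 3900, ⌊√D⌋ = 62
descent: ρ → (-39,0,25)
descent: ρ → (25,50,-14)  [lands on river]
river: ρ → (-14,62,1)
river: ρ → (1,62,-14)
river: ρ → (-14,50,25)
ρ-cycle length = 4 (tail of 2 descent steps not counted)

4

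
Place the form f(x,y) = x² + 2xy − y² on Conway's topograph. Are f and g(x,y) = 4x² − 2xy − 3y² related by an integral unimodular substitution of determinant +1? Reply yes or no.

D₁ = 8, D₂ = 52
discriminants differ ⇒ not SL₂(ℤ)-equivalent

no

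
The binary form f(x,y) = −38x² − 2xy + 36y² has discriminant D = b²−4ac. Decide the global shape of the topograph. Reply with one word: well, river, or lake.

D = b²−4ac = (-2)² − 4·(-38)·36 = 5476
D = 74² is a perfect square ⇒ form factors over ℤ ⇒ lakes

lake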